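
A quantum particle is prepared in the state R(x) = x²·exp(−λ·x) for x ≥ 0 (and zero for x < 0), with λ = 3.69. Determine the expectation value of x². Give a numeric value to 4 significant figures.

⟨x²⟩ = ∫ x²·|R|² dx / ∫|R|² dx (integrals over the domain).
Every integrand reduces to terms xʲ·e^(−2λx) on [0, ∞); use ∫₀^∞ xʲ·e^(−2λx) dx = j!/(2λ)^(j+1).
State is unnormalized: ∫|R|² dx = 0.0010963, and ∫R*·x²·R dx = 0.00060386, so ⟨x²⟩ = 0.00060386 / 0.0010963.
⟨x²⟩ = 0.55082.

0.5508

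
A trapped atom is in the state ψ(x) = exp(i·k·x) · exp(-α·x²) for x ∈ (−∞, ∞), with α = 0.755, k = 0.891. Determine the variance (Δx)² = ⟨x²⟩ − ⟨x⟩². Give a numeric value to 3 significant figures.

0.331

Compute ⟨x⟩ and ⟨x²⟩ separately, then (Δx)² = ⟨x²⟩ − ⟨x⟩².
Gaussian moments: ∫x^(2j)·e^(−2αx²) dx = (2j−1)!!/(4α)^j · √(π/(2α)), odd powers integrate to 0; here √(π/(2α)) = 1.4424.
Normalization: ∫|ψ|² dx = 1.4424.
⟨x⟩ = 0.0000 and ⟨x²⟩ = 0.33113.
(Δx)² = 0.33113 − (0.0000)² = 0.33113.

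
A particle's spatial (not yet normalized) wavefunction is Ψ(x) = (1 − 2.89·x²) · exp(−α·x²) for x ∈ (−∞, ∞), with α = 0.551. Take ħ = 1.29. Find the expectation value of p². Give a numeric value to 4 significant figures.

4.061

p² Ψ = −ħ² d²Ψ/dx²; ⟨p²⟩ = −ħ² ∫ Ψ*·Ψ'' dx / ∫|Ψ|² dx.
Expand each integrand as polynomial × e^(−2αx²) and use ∫x^(2j)·e^(−2αx²) dx = (2j−1)!!/(4α)^j · √(π/(2α)), odd powers → 0; here √(π/(2α)) = 1.6884. Differentiate with the product rule, d/dx e^(−αx²) = −2αx·e^(−αx²).
State is unnormalized: ∫|Ψ|² dx = 5.9697, and ∫Ψ*·(−ħ² Ψ'') dx = 24.241, so ⟨p²⟩ = 24.241 / 5.9697.
⟨p²⟩ = 4.0607.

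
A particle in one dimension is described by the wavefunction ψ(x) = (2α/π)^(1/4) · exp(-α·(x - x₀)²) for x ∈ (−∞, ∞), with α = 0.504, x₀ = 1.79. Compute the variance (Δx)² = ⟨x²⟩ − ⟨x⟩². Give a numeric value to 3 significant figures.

Compute ⟨x⟩ and ⟨x²⟩ separately, then (Δx)² = ⟨x²⟩ − ⟨x⟩².
Gaussian moments (u = x − x₀): ∫u^(2j)·e^(−2αu²) du = (2j−1)!!/(4α)^j · √(π/(2α)), odd powers integrate to 0; here √(π/(2α)) = 1.7654.
⟨x⟩ = 1.7900 and ⟨x²⟩ = 3.7001.
(Δx)² = 3.7001 − (1.7900)² = 0.49603.

0.496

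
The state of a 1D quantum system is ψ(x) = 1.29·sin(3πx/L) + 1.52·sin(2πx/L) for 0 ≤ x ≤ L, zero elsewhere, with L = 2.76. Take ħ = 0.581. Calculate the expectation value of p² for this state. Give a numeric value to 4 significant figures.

2.665

p² ψ = −ħ² d²ψ/dx²; ⟨p²⟩ = −ħ² ∫ ψ*·ψ'' dx / ∫|ψ|² dx.
d²/dx² sin(jπx/L) = −(jπ/L)²·sin(jπx/L); on 0 ≤ x ≤ L, ∫sin²(jπx/L) dx = L/2 and ∫sin(jπx/L)·sin(lπx/L) dx = 0 for j ≠ l, so only diagonal terms survive in ∫|ψ|² and ∫ψ·ψ″; ∫ψ·ψ′ dx = [ψ²/2] between the walls = 0.
State is unnormalized: ∫|ψ|² dx = 5.4848, and ∫ψ*·(−ħ² ψ'') dx = 14.617, so ⟨p²⟩ = 14.617 / 5.4848.
⟨p²⟩ = 2.6650.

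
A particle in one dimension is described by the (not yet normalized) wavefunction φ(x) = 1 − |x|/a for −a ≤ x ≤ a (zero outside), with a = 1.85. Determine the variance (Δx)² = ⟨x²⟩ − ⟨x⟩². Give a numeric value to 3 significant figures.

Compute ⟨x⟩ and ⟨x²⟩ separately, then (Δx)² = ⟨x²⟩ − ⟨x⟩².
φ is even, so ∫ over [−a, a] = 2∫₀ᵃ with φ = 1 − x/a there: ∫₀ᵃ (1 − x/a)² dx = a/3, ∫₀ᵃ x²(1 − x/a)² dx = a³/30, ∫₀ᵃ x⁴(1 − x/a)² dx = a⁵/105.
Normalization: ∫|φ|² dx = 1.2333.
⟨x⟩ = 0.0000 and ⟨x²⟩ = 0.34225.
(Δx)² = 0.34225 − (0.0000)² = 0.34225.

0.342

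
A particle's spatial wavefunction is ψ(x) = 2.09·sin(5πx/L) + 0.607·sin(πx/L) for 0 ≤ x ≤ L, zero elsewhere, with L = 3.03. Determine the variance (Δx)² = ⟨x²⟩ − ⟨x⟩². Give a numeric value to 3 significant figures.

0.746

Compute ⟨x⟩ and ⟨x²⟩ separately, then (Δx)² = ⟨x²⟩ − ⟨x⟩².
On 0 ≤ x ≤ L (j ≠ l): ∫sin²(jπx/L) dx = L/2, ∫sin(jπx/L)·sin(lπx/L) dx = 0; diagonal moments ∫x·sin²(jπx/L) dx = L²/4, ∫x²·sin²(jπx/L) dx = L³·(1/6 − 1/(4j²π²)); cross terms ∫x·sin(jπx/L)·sin(lπx/L) dx = 0 for j + l even and −4jlL²/(π²(j² − l²)²) for j + l odd, ∫x²·sin(jπx/L)·sin(lπx/L) dx = (−1)^(j+l)·4jlL³/(π²(j² − l²)²); higher powers the same way via product-to-sum and parts.
Normalization: ∫|ψ|² dx = 7.1759.
⟨x⟩ = 1.5150 and ⟨x²⟩ = 3.0416.
(Δx)² = 3.0416 − (1.5150)² = 0.74634.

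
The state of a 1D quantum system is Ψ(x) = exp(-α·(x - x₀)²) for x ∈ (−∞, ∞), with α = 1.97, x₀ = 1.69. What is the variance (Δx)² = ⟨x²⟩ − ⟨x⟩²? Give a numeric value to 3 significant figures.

Compute ⟨x⟩ and ⟨x²⟩ separately, then (Δx)² = ⟨x²⟩ − ⟨x⟩².
Gaussian moments (u = x − x₀): ∫u^(2j)·e^(−2αu²) du = (2j−1)!!/(4α)^j · √(π/(2α)), odd powers integrate to 0; here √(π/(2α)) = 0.89295.
Normalization: ∫|Ψ|² dx = 0.89295.
⟨x⟩ = 1.6900 and ⟨x²⟩ = 2.9830.
(Δx)² = 2.9830 − (1.6900)² = 0.12690.

0.127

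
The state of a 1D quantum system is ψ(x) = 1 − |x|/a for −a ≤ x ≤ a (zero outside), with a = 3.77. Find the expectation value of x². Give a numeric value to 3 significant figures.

1.42

⟨x²⟩ = ∫ x²·|ψ|² dx / ∫|ψ|² dx (integrals over the domain).
ψ is even, so ∫ over [−a, a] = 2∫₀ᵃ with ψ = 1 − x/a there: ∫₀ᵃ (1 − x/a)² dx = a/3, ∫₀ᵃ x²(1 − x/a)² dx = a³/30, ∫₀ᵃ x⁴(1 − x/a)² dx = a⁵/105.
State is unnormalized: ∫|ψ|² dx = 2.5133, and ∫ψ*·x²·ψ dx = 3.5722, so ⟨x²⟩ = 3.5722 / 2.5133.
⟨x²⟩ = 1.4213.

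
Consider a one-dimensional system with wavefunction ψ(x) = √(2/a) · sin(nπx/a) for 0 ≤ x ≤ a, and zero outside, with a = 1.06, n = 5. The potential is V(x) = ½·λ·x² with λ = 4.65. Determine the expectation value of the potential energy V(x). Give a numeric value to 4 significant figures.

⟨V⟩ = ∫ V(x)·|ψ|² dx.
With sin²θ = (1 − cos2θ)/2 on 0 ≤ x ≤ a: ∫sin²(nπx/a) dx = a/2, ∫x·sin²(nπx/a) dx = a²/4, ∫x²·sin²(nπx/a) dx = a³·(1/6 − 1/(4n²π²)); higher powers xᵏ the same way, integrating xᵏ·cos(2nπx/a) by parts.
⟨V⟩ = 0.86550.

0.8655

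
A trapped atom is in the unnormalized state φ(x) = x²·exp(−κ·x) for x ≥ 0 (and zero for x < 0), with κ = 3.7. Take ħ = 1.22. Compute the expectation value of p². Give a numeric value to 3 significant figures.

p² φ = −ħ² d²φ/dx²; ⟨p²⟩ = −ħ² ∫ φ*·φ'' dx / ∫|φ|² dx.
Differentiate x²·exp(−κ·x) with the product rule; every integrand then reduces to terms xʲ·e^(−2κx) on [0, ∞), with ∫₀^∞ xʲ·e^(−2κx) dx = j!/(2κ)^(j+1).
State is unnormalized: ∫|φ|² dx = 0.0010816, and ∫φ*·(−ħ² φ'') dx = 0.0073461, so ⟨p²⟩ = 0.0073461 / 0.0010816.
⟨p²⟩ = 6.7921.

6.79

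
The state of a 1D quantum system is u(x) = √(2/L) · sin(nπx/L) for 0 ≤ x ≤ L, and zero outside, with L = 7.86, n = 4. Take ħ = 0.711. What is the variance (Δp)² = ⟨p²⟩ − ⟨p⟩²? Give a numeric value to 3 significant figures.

1.29

Compute ⟨p⟩ and ⟨p²⟩ separately; (Δp)² = ⟨p²⟩ − ⟨p⟩².
d/dx sin(nπx/L) = (nπ/L)·cos(nπx/L) and d²/dx² sin(nπx/L) = −(nπ/L)²·sin(nπx/L); on 0 ≤ x ≤ L, ∫sin²(nπx/L) dx = L/2 and ∫sin(nπx/L)·cos(nπx/L) dx = 0.
⟨p⟩ = 0.0000 and ⟨p²⟩ = 1.2922.
(Δp)² = 1.2922 − (0.0000)² = 1.2922.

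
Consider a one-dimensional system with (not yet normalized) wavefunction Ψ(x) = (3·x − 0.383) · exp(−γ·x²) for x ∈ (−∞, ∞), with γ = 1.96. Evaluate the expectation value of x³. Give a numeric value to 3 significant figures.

⟨x³⟩ = ∫ x³·|Ψ|² dx / ∫|Ψ|² dx (integrals over the domain).
Expand each integrand as polynomial × e^(−2γx²) and use ∫x^(2j)·e^(−2γx²) dx = (2j−1)!!/(4γ)^j · √(π/(2γ)), odd powers → 0; here √(π/(2γ)) = 0.89522.
State is unnormalized: ∫|Ψ|² dx = 1.1590, and ∫Ψ*·x³·Ψ dx = -0.10041, so ⟨x³⟩ = -0.10041 / 1.1590.
⟨x³⟩ = -0.086634.

-0.0866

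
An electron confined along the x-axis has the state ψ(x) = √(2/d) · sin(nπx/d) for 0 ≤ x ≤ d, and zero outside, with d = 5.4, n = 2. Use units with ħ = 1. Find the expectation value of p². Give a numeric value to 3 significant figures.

p² ψ = −ħ² d²ψ/dx²; ⟨p²⟩ = −ħ² ∫ ψ*·ψ'' dx.
d/dx sin(nπx/d) = (nπ/d)·cos(nπx/d) and d²/dx² sin(nπx/d) = −(nπ/d)²·sin(nπx/d); on 0 ≤ x ≤ d, ∫sin²(nπx/d) dx = d/2 and ∫sin(nπx/d)·cos(nπx/d) dx = 0.
⟨p²⟩ = 1.3539.

1.35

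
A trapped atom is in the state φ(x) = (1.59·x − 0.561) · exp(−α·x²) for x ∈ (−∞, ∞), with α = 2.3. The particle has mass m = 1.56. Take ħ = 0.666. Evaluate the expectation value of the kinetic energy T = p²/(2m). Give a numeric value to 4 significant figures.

0.6318

T = −(ħ²/2m) d²/dx², so ⟨T⟩ = −(ħ²/2m) ∫ φ*·φ'' dx / ∫|φ|² dx; with m = 1.56.
Expand each integrand as polynomial × e^(−2αx²) and use ∫x^(2j)·e^(−2αx²) dx = (2j−1)!!/(4α)^j · √(π/(2α)), odd powers → 0; here √(π/(2α)) = 0.82641. Differentiate with the product rule, d/dx e^(−αx²) = −2αx·e^(−αx²).
State is unnormalized: ∫|φ|² dx = 0.48718, and ∫φ*·(−ħ²/2m · φ'') dx = 0.30781, so ⟨T⟩ = 0.30781 / 0.48718.
⟨T⟩ = 0.63181.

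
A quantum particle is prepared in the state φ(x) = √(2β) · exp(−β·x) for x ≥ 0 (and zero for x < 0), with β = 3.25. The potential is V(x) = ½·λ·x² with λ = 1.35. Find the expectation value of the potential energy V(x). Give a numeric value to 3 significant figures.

0.0320

⟨V⟩ = ∫ V(x)·|φ|² dx.
Every integrand reduces to terms xʲ·e^(−2βx) on [0, ∞); use ∫₀^∞ xʲ·e^(−2βx) dx = j!/(2β)^(j+1).
⟨V⟩ = 0.031953.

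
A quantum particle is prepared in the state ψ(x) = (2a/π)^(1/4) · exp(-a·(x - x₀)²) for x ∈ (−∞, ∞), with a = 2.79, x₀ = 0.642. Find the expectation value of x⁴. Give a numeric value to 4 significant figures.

0.4156

⟨x⁴⟩ = ∫ x⁴·|ψ|² dx (integrals over the domain).
Gaussian moments (u = x − x₀): ∫u^(2j)·e^(−2au²) du = (2j−1)!!/(4a)^j · √(π/(2a)), odd powers integrate to 0; here √(π/(2a)) = 0.75034.
⟨x⁴⟩ = 0.41556.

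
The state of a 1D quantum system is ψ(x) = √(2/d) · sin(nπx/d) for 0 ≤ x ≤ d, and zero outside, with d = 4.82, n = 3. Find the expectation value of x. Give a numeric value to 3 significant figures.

⟨x⟩ = ∫ x·|ψ|² dx (integrals over the domain).
With sin²θ = (1 − cos2θ)/2 on 0 ≤ x ≤ d: ∫sin²(nπx/d) dx = d/2, ∫x·sin²(nπx/d) dx = d²/4, ∫x²·sin²(nπx/d) dx = d³·(1/6 − 1/(4n²π²)); higher powers xᵏ the same way, integrating xᵏ·cos(2nπx/d) by parts.
⟨x⟩ = 2.4100.

2.41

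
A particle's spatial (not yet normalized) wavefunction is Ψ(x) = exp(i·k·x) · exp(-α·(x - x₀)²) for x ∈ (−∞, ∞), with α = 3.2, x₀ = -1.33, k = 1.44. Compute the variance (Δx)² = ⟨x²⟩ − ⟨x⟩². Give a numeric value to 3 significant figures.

0.0781

Compute ⟨x⟩ and ⟨x²⟩ separately, then (Δx)² = ⟨x²⟩ − ⟨x⟩².
Gaussian moments (u = x − x₀): ∫u^(2j)·e^(−2αu²) du = (2j−1)!!/(4α)^j · √(π/(2α)), odd powers integrate to 0; here √(π/(2α)) = 0.70062.
Normalization: ∫|Ψ|² dx = 0.70062.
⟨x⟩ = -1.3300 and ⟨x²⟩ = 1.8470.
(Δx)² = 1.8470 − (-1.3300)² = 0.078125.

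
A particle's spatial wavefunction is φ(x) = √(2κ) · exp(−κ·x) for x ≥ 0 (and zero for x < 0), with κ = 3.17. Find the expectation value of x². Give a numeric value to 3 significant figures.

0.0498

⟨x²⟩ = ∫ x²·|φ|² dx (integrals over the domain).
Every integrand reduces to terms xʲ·e^(−2κx) on [0, ∞); use ∫₀^∞ xʲ·e^(−2κx) dx = j!/(2κ)^(j+1).
⟨x²⟩ = 0.049757.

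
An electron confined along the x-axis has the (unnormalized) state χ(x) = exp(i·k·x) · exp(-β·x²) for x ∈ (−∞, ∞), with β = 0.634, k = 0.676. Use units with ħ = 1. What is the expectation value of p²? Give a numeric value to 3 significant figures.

p² χ = −ħ² d²χ/dx²; ⟨p²⟩ = −ħ² ∫ χ*·χ'' dx / ∫|χ|² dx.
Gaussian moments: ∫x^(2j)·e^(−2βx²) dx = (2j−1)!!/(4β)^j · √(π/(2β)), odd powers integrate to 0; here √(π/(2β)) = 1.5740. Derivatives: χ′ = (ik − 2βx)·χ, χ″ = ((ik − 2βx)² − 2β)·χ; the odd-in-x pieces drop out.
State is unnormalized: ∫|χ|² dx = 1.5740, and ∫χ*·(−ħ² χ'') dx = 1.7172, so ⟨p²⟩ = 1.7172 / 1.5740.
⟨p²⟩ = 1.0910.

1.09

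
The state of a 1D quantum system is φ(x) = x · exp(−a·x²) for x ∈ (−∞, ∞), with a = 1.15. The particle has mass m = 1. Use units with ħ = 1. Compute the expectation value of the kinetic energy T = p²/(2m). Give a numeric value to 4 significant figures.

T = −(ħ²/2m) d²/dx², so ⟨T⟩ = −(ħ²/2m) ∫ φ*·φ'' dx / ∫|φ|² dx; with m = 1.
Expand each integrand as polynomial × e^(−2ax²) and use ∫x^(2j)·e^(−2ax²) dx = (2j−1)!!/(4a)^j · √(π/(2a)), odd powers → 0; here √(π/(2a)) = 1.1687. Differentiate with the product rule, d/dx e^(−ax²) = −2ax·e^(−ax²).
State is unnormalized: ∫|φ|² dx = 0.25407, and ∫φ*·(−ħ²/2m · φ'') dx = 0.43827, so ⟨T⟩ = 0.43827 / 0.25407.
⟨T⟩ = 1.7250.

1.725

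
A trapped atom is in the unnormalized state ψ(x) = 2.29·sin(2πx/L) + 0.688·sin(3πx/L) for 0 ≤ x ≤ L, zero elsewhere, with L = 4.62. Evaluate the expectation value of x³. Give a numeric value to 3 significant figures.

13.7

⟨x³⟩ = ∫ x³·|ψ|² dx / ∫|ψ|² dx (integrals over the domain).
On 0 ≤ x ≤ L (j ≠ l): ∫sin²(jπx/L) dx = L/2, ∫sin(jπx/L)·sin(lπx/L) dx = 0; diagonal moments ∫x·sin²(jπx/L) dx = L²/4, ∫x²·sin²(jπx/L) dx = L³·(1/6 − 1/(4j²π²)); cross terms ∫x·sin(jπx/L)·sin(lπx/L) dx = 0 for j + l even and −4jlL²/(π²(j² − l²)²) for j + l odd, ∫x²·sin(jπx/L)·sin(lπx/L) dx = (−1)^(j+l)·4jlL³/(π²(j² − l²)²); higher powers the same way via product-to-sum and parts.
State is unnormalized: ∫|ψ|² dx = 13.207, and ∫ψ*·x³·ψ dx = 180.82, so ⟨x³⟩ = 180.82 / 13.207.
⟨x³⟩ = 13.691.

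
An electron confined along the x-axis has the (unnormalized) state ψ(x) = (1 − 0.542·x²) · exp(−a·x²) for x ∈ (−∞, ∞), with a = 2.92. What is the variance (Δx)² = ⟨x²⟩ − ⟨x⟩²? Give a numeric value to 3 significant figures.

0.0706

Compute ⟨x⟩ and ⟨x²⟩ separately, then (Δx)² = ⟨x²⟩ − ⟨x⟩².
Expand each integrand as polynomial × e^(−2ax²) and use ∫x^(2j)·e^(−2ax²) dx = (2j−1)!!/(4a)^j · √(π/(2a)), odd powers → 0; here √(π/(2a)) = 0.73345.
Normalization: ∫|ψ|² dx = 0.67011.
⟨x⟩ = 0.0000 and ⟨x²⟩ = 0.070644.
(Δx)² = 0.070644 − (0.0000)² = 0.070644.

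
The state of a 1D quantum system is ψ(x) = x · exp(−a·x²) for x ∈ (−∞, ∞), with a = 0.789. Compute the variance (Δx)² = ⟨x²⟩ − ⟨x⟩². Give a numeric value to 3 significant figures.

0.951

Compute ⟨x⟩ and ⟨x²⟩ separately, then (Δx)² = ⟨x²⟩ − ⟨x⟩².
Expand each integrand as polynomial × e^(−2ax²) and use ∫x^(2j)·e^(−2ax²) dx = (2j−1)!!/(4a)^j · √(π/(2a)), odd powers → 0; here √(π/(2a)) = 1.4110.
Normalization: ∫|ψ|² dx = 0.44708.
⟨x⟩ = 0.0000 and ⟨x²⟩ = 0.95057.
(Δx)² = 0.95057 − (0.0000)² = 0.95057.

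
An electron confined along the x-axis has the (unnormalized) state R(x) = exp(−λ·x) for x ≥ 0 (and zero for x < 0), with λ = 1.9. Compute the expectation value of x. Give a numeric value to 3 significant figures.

0.263

⟨x⟩ = ∫ x·|R|² dx / ∫|R|² dx (integrals over the domain).
Every integrand reduces to terms xʲ·e^(−2λx) on [0, ∞); use ∫₀^∞ xʲ·e^(−2λx) dx = j!/(2λ)^(j+1).
State is unnormalized: ∫|R|² dx = 0.26316, and ∫R*·x·R dx = 0.069252, so ⟨x⟩ = 0.069252 / 0.26316.
⟨x⟩ = 0.26316.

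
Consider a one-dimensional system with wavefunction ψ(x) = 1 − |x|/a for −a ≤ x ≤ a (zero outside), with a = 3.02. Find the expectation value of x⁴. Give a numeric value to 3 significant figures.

⟨x⁴⟩ = ∫ x⁴·|ψ|² dx / ∫|ψ|² dx (integrals over the domain).
ψ is even, so ∫ over [−a, a] = 2∫₀ᵃ with ψ = 1 − x/a there: ∫₀ᵃ (1 − x/a)² dx = a/3, ∫₀ᵃ x²(1 − x/a)² dx = a³/30, ∫₀ᵃ x⁴(1 − x/a)² dx = a⁵/105.
State is unnormalized: ∫|ψ|² dx = 2.0133, and ∫ψ*·x⁴·ψ dx = 4.7849, so ⟨x⁴⟩ = 4.7849 / 2.0133.
⟨x⁴⟩ = 2.3766.

2.38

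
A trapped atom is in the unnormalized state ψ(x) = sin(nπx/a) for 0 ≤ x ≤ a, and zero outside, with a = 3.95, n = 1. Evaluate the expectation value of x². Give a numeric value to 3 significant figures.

4.41

⟨x²⟩ = ∫ x²·|ψ|² dx / ∫|ψ|² dx (integrals over the domain).
With sin²θ = (1 − cos2θ)/2 on 0 ≤ x ≤ a: ∫sin²(nπx/a) dx = a/2, ∫x·sin²(nπx/a) dx = a²/4, ∫x²·sin²(nπx/a) dx = a³·(1/6 − 1/(4n²π²)); higher powers xᵏ the same way, integrating xᵏ·cos(2nπx/a) by parts.
State is unnormalized: ∫|ψ|² dx = 1.9750, and ∫ψ*·x²·ψ dx = 8.7105, so ⟨x²⟩ = 8.7105 / 1.9750.
⟨x²⟩ = 4.4104.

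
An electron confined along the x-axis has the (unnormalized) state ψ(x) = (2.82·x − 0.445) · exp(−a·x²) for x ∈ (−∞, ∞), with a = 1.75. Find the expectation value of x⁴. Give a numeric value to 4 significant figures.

0.2698

⟨x⁴⟩ = ∫ x⁴·|ψ|² dx / ∫|ψ|² dx (integrals over the domain).
Expand each integrand as polynomial × e^(−2ax²) and use ∫x^(2j)·e^(−2ax²) dx = (2j−1)!!/(4a)^j · √(π/(2a)), odd powers → 0; here √(π/(2a)) = 0.94742.
State is unnormalized: ∫|ψ|² dx = 1.2639, and ∫ψ*·x⁴·ψ dx = 0.34097, so ⟨x⁴⟩ = 0.34097 / 1.2639.
⟨x⁴⟩ = 0.26977.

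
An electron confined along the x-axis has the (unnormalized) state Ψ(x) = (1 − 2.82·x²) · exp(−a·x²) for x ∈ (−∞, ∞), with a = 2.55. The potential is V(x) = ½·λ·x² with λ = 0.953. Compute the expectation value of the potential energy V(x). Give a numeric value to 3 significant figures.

0.0337

⟨V⟩ = ∫ V(x)·|Ψ|² dx / ∫|Ψ|² dx.
Expand each integrand as polynomial × e^(−2ax²) and use ∫x^(2j)·e^(−2ax²) dx = (2j−1)!!/(4a)^j · √(π/(2a)), odd powers → 0; here √(π/(2a)) = 0.78486.
State is unnormalized: ∫|Ψ|² dx = 0.53085, and ∫Ψ*·V(x)·Ψ dx = 0.017882, so ⟨V⟩ = 0.017882 / 0.53085.
⟨V⟩ = 0.033686.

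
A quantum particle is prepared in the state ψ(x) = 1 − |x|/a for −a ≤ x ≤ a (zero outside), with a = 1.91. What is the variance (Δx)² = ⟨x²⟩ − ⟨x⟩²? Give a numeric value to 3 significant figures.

0.365

Compute ⟨x⟩ and ⟨x²⟩ separately, then (Δx)² = ⟨x²⟩ − ⟨x⟩².
ψ is even, so ∫ over [−a, a] = 2∫₀ᵃ with ψ = 1 − x/a there: ∫₀ᵃ (1 − x/a)² dx = a/3, ∫₀ᵃ x²(1 − x/a)² dx = a³/30, ∫₀ᵃ x⁴(1 − x/a)² dx = a⁵/105.
Normalization: ∫|ψ|² dx = 1.2733.
⟨x⟩ = 0.0000 and ⟨x²⟩ = 0.36481.
(Δx)² = 0.36481 − (0.0000)² = 0.36481.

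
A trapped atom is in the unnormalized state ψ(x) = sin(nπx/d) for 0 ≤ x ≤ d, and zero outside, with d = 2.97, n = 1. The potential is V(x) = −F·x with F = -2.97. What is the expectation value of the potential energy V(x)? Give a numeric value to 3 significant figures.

⟨V⟩ = ∫ V(x)·|ψ|² dx / ∫|ψ|² dx.
With sin²θ = (1 − cos2θ)/2 on 0 ≤ x ≤ d: ∫sin²(nπx/d) dx = d/2, ∫x·sin²(nπx/d) dx = d²/4, ∫x²·sin²(nπx/d) dx = d³·(1/6 − 1/(4n²π²)); higher powers xᵏ the same way, integrating xᵏ·cos(2nπx/d) by parts.
State is unnormalized: ∫|ψ|² dx = 1.4850, and ∫ψ*·V(x)·ψ dx = 6.5495, so ⟨V⟩ = 6.5495 / 1.4850.
⟨V⟩ = 4.4105.

4.41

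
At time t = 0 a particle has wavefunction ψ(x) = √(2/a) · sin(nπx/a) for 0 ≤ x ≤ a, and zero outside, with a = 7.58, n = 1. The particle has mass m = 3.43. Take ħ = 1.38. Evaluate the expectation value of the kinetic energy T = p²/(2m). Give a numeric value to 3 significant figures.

0.0477

T = −(ħ²/2m) d²/dx², so ⟨T⟩ = −(ħ²/2m) ∫ ψ*·ψ'' dx; with m = 3.43.
d/dx sin(nπx/a) = (nπ/a)·cos(nπx/a) and d²/dx² sin(nπx/a) = −(nπ/a)²·sin(nπx/a); on 0 ≤ x ≤ a, ∫sin²(nπx/a) dx = a/2 and ∫sin(nπx/a)·cos(nπx/a) dx = 0.
⟨T⟩ = 0.047686.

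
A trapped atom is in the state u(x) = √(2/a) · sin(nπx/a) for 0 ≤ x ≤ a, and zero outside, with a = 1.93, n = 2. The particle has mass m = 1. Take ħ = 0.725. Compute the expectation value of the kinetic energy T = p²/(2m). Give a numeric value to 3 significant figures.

2.79

T = −(ħ²/2m) d²/dx², so ⟨T⟩ = −(ħ²/2m) ∫ u*·u'' dx; with m = 1.
d/dx sin(nπx/a) = (nπ/a)·cos(nπx/a) and d²/dx² sin(nπx/a) = −(nπ/a)²·sin(nπx/a); on 0 ≤ x ≤ a, ∫sin²(nπx/a) dx = a/2 and ∫sin(nπx/a)·cos(nπx/a) dx = 0.
⟨T⟩ = 2.7854.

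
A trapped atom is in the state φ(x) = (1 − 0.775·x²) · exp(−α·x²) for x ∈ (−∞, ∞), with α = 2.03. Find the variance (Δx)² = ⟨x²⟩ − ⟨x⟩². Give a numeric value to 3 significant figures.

0.0830

Compute ⟨x⟩ and ⟨x²⟩ separately, then (Δx)² = ⟨x²⟩ − ⟨x⟩².
Expand each integrand as polynomial × e^(−2αx²) and use ∫x^(2j)·e^(−2αx²) dx = (2j−1)!!/(4α)^j · √(π/(2α)), odd powers → 0; here √(π/(2α)) = 0.87965.
Normalization: ∫|φ|² dx = 0.73578.
⟨x⟩ = 0.0000 and ⟨x²⟩ = 0.083037.
(Δx)² = 0.083037 − (0.0000)² = 0.083037.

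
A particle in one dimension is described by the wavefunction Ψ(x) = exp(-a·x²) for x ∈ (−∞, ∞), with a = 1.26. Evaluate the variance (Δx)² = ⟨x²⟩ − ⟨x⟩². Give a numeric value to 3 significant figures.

0.198

Compute ⟨x⟩ and ⟨x²⟩ separately, then (Δx)² = ⟨x²⟩ − ⟨x⟩².
Gaussian moments: ∫x^(2j)·e^(−2ax²) dx = (2j−1)!!/(4a)^j · √(π/(2a)), odd powers integrate to 0; here √(π/(2a)) = 1.1165.
Normalization: ∫|Ψ|² dx = 1.1165.
⟨x⟩ = 0.0000 and ⟨x²⟩ = 0.19841.
(Δx)² = 0.19841 − (0.0000)² = 0.19841.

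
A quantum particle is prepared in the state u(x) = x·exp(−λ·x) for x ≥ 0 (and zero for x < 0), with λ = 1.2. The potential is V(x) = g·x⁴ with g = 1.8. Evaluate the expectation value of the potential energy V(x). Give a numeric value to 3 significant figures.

19.5

⟨V⟩ = ∫ V(x)·|u|² dx / ∫|u|² dx.
Every integrand reduces to terms xʲ·e^(−2λx) on [0, ∞); use ∫₀^∞ xʲ·e^(−2λx) dx = j!/(2λ)^(j+1).
State is unnormalized: ∫|u|² dx = 0.14468, and ∫u*·V(x)·u dx = 2.8257, so ⟨V⟩ = 2.8257 / 0.14468.
⟨V⟩ = 19.531.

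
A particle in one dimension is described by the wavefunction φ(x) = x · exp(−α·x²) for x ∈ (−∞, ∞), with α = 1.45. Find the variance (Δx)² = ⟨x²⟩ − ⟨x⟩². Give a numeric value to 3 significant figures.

0.517

Compute ⟨x⟩ and ⟨x²⟩ separately, then (Δx)² = ⟨x²⟩ − ⟨x⟩².
Expand each integrand as polynomial × e^(−2αx²) and use ∫x^(2j)·e^(−2αx²) dx = (2j−1)!!/(4α)^j · √(π/(2α)), odd powers → 0; here √(π/(2α)) = 1.0408.
Normalization: ∫|φ|² dx = 0.17945.
⟨x⟩ = 0.0000 and ⟨x²⟩ = 0.51724.
(Δx)² = 0.51724 − (0.0000)² = 0.51724.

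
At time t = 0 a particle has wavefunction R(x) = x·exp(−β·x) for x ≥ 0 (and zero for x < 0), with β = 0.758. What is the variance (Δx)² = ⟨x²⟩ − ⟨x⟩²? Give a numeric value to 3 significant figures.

Compute ⟨x⟩ and ⟨x²⟩ separately, then (Δx)² = ⟨x²⟩ − ⟨x⟩².
Every integrand reduces to terms xʲ·e^(−2βx) on [0, ∞); use ∫₀^∞ xʲ·e^(−2βx) dx = j!/(2β)^(j+1).
Normalization: ∫|R|² dx = 0.57403.
⟨x⟩ = 1.9789 and ⟨x²⟩ = 5.2214.
(Δx)² = 5.2214 − (1.9789)² = 1.3053.

1.31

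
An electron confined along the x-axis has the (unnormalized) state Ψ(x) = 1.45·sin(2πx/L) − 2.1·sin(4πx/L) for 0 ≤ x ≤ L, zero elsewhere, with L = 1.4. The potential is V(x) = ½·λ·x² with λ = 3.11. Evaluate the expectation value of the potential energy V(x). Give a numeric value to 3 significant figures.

0.869

⟨V⟩ = ∫ V(x)·|Ψ|² dx / ∫|Ψ|² dx.
On 0 ≤ x ≤ L (j ≠ l): ∫sin²(jπx/L) dx = L/2, ∫sin(jπx/L)·sin(lπx/L) dx = 0; diagonal moments ∫x·sin²(jπx/L) dx = L²/4, ∫x²·sin²(jπx/L) dx = L³·(1/6 − 1/(4j²π²)); cross terms ∫x·sin(jπx/L)·sin(lπx/L) dx = 0 for j + l even and −4jlL²/(π²(j² − l²)²) for j + l odd, ∫x²·sin(jπx/L)·sin(lπx/L) dx = (−1)^(j+l)·4jlL³/(π²(j² − l²)²); higher powers the same way via product-to-sum and parts.
State is unnormalized: ∫|Ψ|² dx = 4.5588, and ∫Ψ*·V(x)·Ψ dx = 3.9597, so ⟨V⟩ = 3.9597 / 4.5588.
⟨V⟩ = 0.86859.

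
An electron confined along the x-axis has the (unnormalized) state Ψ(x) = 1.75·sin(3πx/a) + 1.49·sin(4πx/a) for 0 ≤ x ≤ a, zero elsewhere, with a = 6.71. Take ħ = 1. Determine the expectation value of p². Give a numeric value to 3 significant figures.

2.62

p² Ψ = −ħ² d²Ψ/dx²; ⟨p²⟩ = −ħ² ∫ Ψ*·Ψ'' dx / ∫|Ψ|² dx.
d²/dx² sin(jπx/a) = −(jπ/a)²·sin(jπx/a); on 0 ≤ x ≤ a, ∫sin²(jπx/a) dx = a/2 and ∫sin(jπx/a)·sin(lπx/a) dx = 0 for j ≠ l, so only diagonal terms survive in ∫|Ψ|² and ∫Ψ·Ψ″; ∫Ψ·Ψ′ dx = [Ψ²/2] between the walls = 0.
State is unnormalized: ∫|Ψ|² dx = 17.723, and ∫Ψ*·(−ħ² Ψ'') dx = 46.395, so ⟨p²⟩ = 46.395 / 17.723.
⟨p²⟩ = 2.6177.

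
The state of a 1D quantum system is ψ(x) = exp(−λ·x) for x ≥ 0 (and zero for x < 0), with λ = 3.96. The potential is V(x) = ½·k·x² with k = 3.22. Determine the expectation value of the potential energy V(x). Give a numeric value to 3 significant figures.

0.0513

⟨V⟩ = ∫ V(x)·|ψ|² dx / ∫|ψ|² dx.
Every integrand reduces to terms xʲ·e^(−2λx) on [0, ∞); use ∫₀^∞ xʲ·e^(−2λx) dx = j!/(2λ)^(j+1).
State is unnormalized: ∫|ψ|² dx = 0.12626, and ∫ψ*·V(x)·ψ dx = 0.0064816, so ⟨V⟩ = 0.0064816 / 0.12626.
⟨V⟩ = 0.051334.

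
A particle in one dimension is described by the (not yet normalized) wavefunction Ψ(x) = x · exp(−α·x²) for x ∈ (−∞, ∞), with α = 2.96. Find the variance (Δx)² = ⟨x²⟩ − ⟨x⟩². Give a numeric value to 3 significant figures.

0.253

Compute ⟨x⟩ and ⟨x²⟩ separately, then (Δx)² = ⟨x²⟩ − ⟨x⟩².
Expand each integrand as polynomial × e^(−2αx²) and use ∫x^(2j)·e^(−2αx²) dx = (2j−1)!!/(4α)^j · √(π/(2α)), odd powers → 0; here √(π/(2α)) = 0.72847.
Normalization: ∫|Ψ|² dx = 0.061527.
⟨x⟩ = 0.0000 and ⟨x²⟩ = 0.25338.
(Δx)² = 0.25338 − (0.0000)² = 0.25338.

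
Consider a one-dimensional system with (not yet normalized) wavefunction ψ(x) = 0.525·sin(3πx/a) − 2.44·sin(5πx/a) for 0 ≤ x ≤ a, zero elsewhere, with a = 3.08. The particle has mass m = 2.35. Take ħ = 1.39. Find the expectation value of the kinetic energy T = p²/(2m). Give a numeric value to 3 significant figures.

10.4

T = −(ħ²/2m) d²/dx², so ⟨T⟩ = −(ħ²/2m) ∫ ψ*·ψ'' dx / ∫|ψ|² dx; with m = 2.35.
d²/dx² sin(jπx/a) = −(jπ/a)²·sin(jπx/a); on 0 ≤ x ≤ a, ∫sin²(jπx/a) dx = a/2 and ∫sin(jπx/a)·sin(lπx/a) dx = 0 for j ≠ l, so only diagonal terms survive in ∫|ψ|² and ∫ψ·ψ″; ∫ψ·ψ′ dx = [ψ²/2] between the walls = 0.
State is unnormalized: ∫|ψ|² dx = 9.5930, and ∫ψ*·(−ħ²/2m · ψ'') dx = 99.666, so ⟨T⟩ = 99.666 / 9.5930.
⟨T⟩ = 10.389.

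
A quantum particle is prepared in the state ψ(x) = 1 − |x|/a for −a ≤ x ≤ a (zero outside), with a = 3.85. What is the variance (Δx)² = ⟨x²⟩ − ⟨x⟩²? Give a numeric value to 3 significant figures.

1.48

Compute ⟨x⟩ and ⟨x²⟩ separately, then (Δx)² = ⟨x²⟩ − ⟨x⟩².
ψ is even, so ∫ over [−a, a] = 2∫₀ᵃ with ψ = 1 − x/a there: ∫₀ᵃ (1 − x/a)² dx = a/3, ∫₀ᵃ x²(1 − x/a)² dx = a³/30, ∫₀ᵃ x⁴(1 − x/a)² dx = a⁵/105.
Normalization: ∫|ψ|² dx = 2.5667.
⟨x⟩ = 0.0000 and ⟨x²⟩ = 1.4823.
(Δx)² = 1.4823 − (0.0000)² = 1.4823.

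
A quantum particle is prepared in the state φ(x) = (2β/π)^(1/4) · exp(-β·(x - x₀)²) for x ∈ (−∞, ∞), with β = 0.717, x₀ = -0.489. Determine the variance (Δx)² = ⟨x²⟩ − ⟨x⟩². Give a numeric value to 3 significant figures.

0.349

Compute ⟨x⟩ and ⟨x²⟩ separately, then (Δx)² = ⟨x²⟩ − ⟨x⟩².
Gaussian moments (u = x − x₀): ∫u^(2j)·e^(−2βu²) du = (2j−1)!!/(4β)^j · √(π/(2β)), odd powers integrate to 0; here √(π/(2β)) = 1.4801.
⟨x⟩ = -0.48900 and ⟨x²⟩ = 0.58780.
(Δx)² = 0.58780 − (-0.48900)² = 0.34868.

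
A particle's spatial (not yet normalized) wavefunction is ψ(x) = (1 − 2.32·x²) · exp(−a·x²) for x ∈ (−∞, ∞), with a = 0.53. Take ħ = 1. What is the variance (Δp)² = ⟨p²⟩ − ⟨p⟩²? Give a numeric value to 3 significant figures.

Compute ⟨p⟩ and ⟨p²⟩ separately; (Δp)² = ⟨p²⟩ − ⟨p⟩².
Expand each integrand as polynomial × e^(−2ax²) and use ∫x^(2j)·e^(−2ax²) dx = (2j−1)!!/(4a)^j · √(π/(2a)), odd powers → 0; here √(π/(2a)) = 1.7216. Differentiate with the product rule, d/dx e^(−ax²) = −2ax·e^(−ax²).
Normalization: ∫|ψ|² dx = 4.1387.
⟨p⟩ = 0.0000 and ⟨p²⟩ = 2.5511.
(Δp)² = 2.5511 − (0.0000)² = 2.5511.

2.55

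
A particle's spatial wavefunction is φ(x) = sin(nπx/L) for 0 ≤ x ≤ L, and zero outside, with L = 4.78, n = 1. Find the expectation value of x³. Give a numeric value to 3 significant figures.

⟨x³⟩ = ∫ x³·|φ|² dx / ∫|φ|² dx (integrals over the domain).
With sin²θ = (1 − cos2θ)/2 on 0 ≤ x ≤ L: ∫sin²(nπx/L) dx = L/2, ∫x·sin²(nπx/L) dx = L²/4, ∫x²·sin²(nπx/L) dx = L³·(1/6 − 1/(4n²π²)); higher powers xᵏ the same way, integrating xᵏ·cos(2nπx/L) by parts.
State is unnormalized: ∫|φ|² dx = 2.3900, and ∫φ*·x³·φ dx = 45.421, so ⟨x³⟩ = 45.421 / 2.3900.
⟨x³⟩ = 19.004.

19.0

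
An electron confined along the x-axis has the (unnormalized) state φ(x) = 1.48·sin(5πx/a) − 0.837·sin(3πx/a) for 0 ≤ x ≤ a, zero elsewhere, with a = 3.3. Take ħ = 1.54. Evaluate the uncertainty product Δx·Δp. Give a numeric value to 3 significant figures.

Δx = √(⟨x²⟩−⟨x⟩²), Δp = √(⟨p²⟩−⟨p⟩²).
On 0 ≤ x ≤ a (j ≠ l): ∫sin²(jπx/a) dx = a/2, ∫sin(jπx/a)·sin(lπx/a) dx = 0; diagonal moments ∫x·sin²(jπx/a) dx = a²/4, ∫x²·sin²(jπx/a) dx = a³·(1/6 − 1/(4j²π²)); cross terms ∫x·sin(jπx/a)·sin(lπx/a) dx = 0 for j + l even and −4jla²/(π²(j² − l²)²) for j + l odd, ∫x²·sin(jπx/a)·sin(lπx/a) dx = (−1)^(j+l)·4jla³/(π²(j² − l²)²); higher powers the same way via product-to-sum and parts. d²/dx² sin(jπx/a) = −(jπ/a)²·sin(jπx/a); on 0 ≤ x ≤ a, ∫sin²(jπx/a) dx = a/2 and ∫sin(jπx/a)·sin(lπx/a) dx = 0 for j ≠ l, so only diagonal terms survive in ∫|φ|² and ∫φ·φ″; ∫φ·φ′ dx = [φ²/2] between the walls = 0.
Normalization: ∫|φ|² dx = 4.7701.
⟨x⟩ = 1.6500, ⟨x²⟩ = 3.1552 ⇒ Δx = 0.65778.
⟨p⟩ = 0.0000, ⟨p²⟩ = 45.401 ⇒ Δp = 6.7380.
Δx·Δp = 4.4322.

4.43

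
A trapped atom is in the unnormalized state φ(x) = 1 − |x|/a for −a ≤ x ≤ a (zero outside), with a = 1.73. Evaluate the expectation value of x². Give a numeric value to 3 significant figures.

⟨x²⟩ = ∫ x²·|φ|² dx / ∫|φ|² dx (integrals over the domain).
φ is even, so ∫ over [−a, a] = 2∫₀ᵃ with φ = 1 − x/a there: ∫₀ᵃ (1 − x/a)² dx = a/3, ∫₀ᵃ x²(1 − x/a)² dx = a³/30, ∫₀ᵃ x⁴(1 − x/a)² dx = a⁵/105.
State is unnormalized: ∫|φ|² dx = 1.1533, and ∫φ*·x²·φ dx = 0.34518, so ⟨x²⟩ = 0.34518 / 1.1533.
⟨x²⟩ = 0.29929.

0.299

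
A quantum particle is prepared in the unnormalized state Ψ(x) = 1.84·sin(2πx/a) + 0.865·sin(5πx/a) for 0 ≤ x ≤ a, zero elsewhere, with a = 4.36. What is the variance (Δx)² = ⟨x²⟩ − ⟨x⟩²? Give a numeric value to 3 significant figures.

Compute ⟨x⟩ and ⟨x²⟩ separately, then (Δx)² = ⟨x²⟩ − ⟨x⟩².
On 0 ≤ x ≤ a (j ≠ l): ∫sin²(jπx/a) dx = a/2, ∫sin(jπx/a)·sin(lπx/a) dx = 0; diagonal moments ∫x·sin²(jπx/a) dx = a²/4, ∫x²·sin²(jπx/a) dx = a³·(1/6 − 1/(4j²π²)); cross terms ∫x·sin(jπx/a)·sin(lπx/a) dx = 0 for j + l even and −4jla²/(π²(j² − l²)²) for j + l odd, ∫x²·sin(jπx/a)·sin(lπx/a) dx = (−1)^(j+l)·4jla³/(π²(j² − l²)²); higher powers the same way via product-to-sum and parts.
Normalization: ∫|Ψ|² dx = 9.0117.
⟨x⟩ = 2.1183 and ⟨x²⟩ = 5.8633.
(Δx)² = 5.8633 − (2.1183)² = 1.3762.

1.38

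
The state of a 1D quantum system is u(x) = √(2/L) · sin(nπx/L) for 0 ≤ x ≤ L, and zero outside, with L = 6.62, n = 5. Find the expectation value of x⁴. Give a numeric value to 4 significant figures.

⟨x⁴⟩ = ∫ x⁴·|u|² dx (integrals over the domain).
With sin²θ = (1 − cos2θ)/2 on 0 ≤ x ≤ L: ∫sin²(nπx/L) dx = L/2, ∫x·sin²(nπx/L) dx = L²/4, ∫x²·sin²(nπx/L) dx = L³·(1/6 − 1/(4n²π²)); higher powers xᵏ the same way, integrating xᵏ·cos(2nπx/L) by parts.
⟨x⁴⟩ = 376.38.

376.4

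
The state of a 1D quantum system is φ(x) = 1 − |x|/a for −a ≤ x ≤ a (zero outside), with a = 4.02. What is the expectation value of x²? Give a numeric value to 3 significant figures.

⟨x²⟩ = ∫ x²·|φ|² dx / ∫|φ|² dx (integrals over the domain).
φ is even, so ∫ over [−a, a] = 2∫₀ᵃ with φ = 1 − x/a there: ∫₀ᵃ (1 − x/a)² dx = a/3, ∫₀ᵃ x²(1 − x/a)² dx = a³/30, ∫₀ᵃ x⁴(1 − x/a)² dx = a⁵/105.
State is unnormalized: ∫|φ|² dx = 2.6800, and ∫φ*·x²·φ dx = 4.3310, so ⟨x²⟩ = 4.3310 / 2.6800.
⟨x²⟩ = 1.6160.

1.62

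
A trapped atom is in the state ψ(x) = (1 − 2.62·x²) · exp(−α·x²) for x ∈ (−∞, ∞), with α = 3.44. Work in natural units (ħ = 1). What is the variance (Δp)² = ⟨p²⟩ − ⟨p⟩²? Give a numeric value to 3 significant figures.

7.72

Compute ⟨p⟩ and ⟨p²⟩ separately; (Δp)² = ⟨p²⟩ − ⟨p⟩².
Expand each integrand as polynomial × e^(−2αx²) and use ∫x^(2j)·e^(−2αx²) dx = (2j−1)!!/(4α)^j · √(π/(2α)), odd powers → 0; here √(π/(2α)) = 0.67574. Differentiate with the product rule, d/dx e^(−αx²) = −2αx·e^(−αx²).
Normalization: ∫|ψ|² dx = 0.49191.
⟨p⟩ = 0.0000 and ⟨p²⟩ = 7.7244.
(Δp)² = 7.7244 − (0.0000)² = 7.7244.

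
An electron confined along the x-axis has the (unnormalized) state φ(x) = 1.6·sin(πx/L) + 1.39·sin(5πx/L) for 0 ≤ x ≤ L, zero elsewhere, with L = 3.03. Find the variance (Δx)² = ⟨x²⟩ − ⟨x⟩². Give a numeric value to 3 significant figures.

0.556

Compute ⟨x⟩ and ⟨x²⟩ separately, then (Δx)² = ⟨x²⟩ − ⟨x⟩².
On 0 ≤ x ≤ L (j ≠ l): ∫sin²(jπx/L) dx = L/2, ∫sin(jπx/L)·sin(lπx/L) dx = 0; diagonal moments ∫x·sin²(jπx/L) dx = L²/4, ∫x²·sin²(jπx/L) dx = L³·(1/6 − 1/(4j²π²)); cross terms ∫x·sin(jπx/L)·sin(lπx/L) dx = 0 for j + l even and −4jlL²/(π²(j² − l²)²) for j + l odd, ∫x²·sin(jπx/L)·sin(lπx/L) dx = (−1)^(j+l)·4jlL³/(π²(j² − l²)²); higher powers the same way via product-to-sum and parts.
Normalization: ∫|φ|² dx = 6.8055.
⟨x⟩ = 1.5150 and ⟨x²⟩ = 2.8512.
(Δx)² = 2.8512 − (1.5150)² = 0.55598.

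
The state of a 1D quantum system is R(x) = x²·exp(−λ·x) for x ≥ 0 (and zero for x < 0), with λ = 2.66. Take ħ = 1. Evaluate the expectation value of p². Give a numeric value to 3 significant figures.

2.36

p² R = −ħ² d²R/dx²; ⟨p²⟩ = −ħ² ∫ R*·R'' dx / ∫|R|² dx.
Differentiate x²·exp(−λ·x) with the product rule; every integrand then reduces to terms xʲ·e^(−2λx) on [0, ∞), with ∫₀^∞ xʲ·e^(−2λx) dx = j!/(2λ)^(j+1).
State is unnormalized: ∫|R|² dx = 0.0056319, and ∫R*·(−ħ² R'') dx = 0.013283, so ⟨p²⟩ = 0.013283 / 0.0056319.
⟨p²⟩ = 2.3585.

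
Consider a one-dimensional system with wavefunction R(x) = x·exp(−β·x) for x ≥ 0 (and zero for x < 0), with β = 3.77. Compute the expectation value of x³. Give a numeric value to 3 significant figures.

0.140

⟨x³⟩ = ∫ x³·|R|² dx / ∫|R|² dx (integrals over the domain).
Every integrand reduces to terms xʲ·e^(−2βx) on [0, ∞); use ∫₀^∞ xʲ·e^(−2βx) dx = j!/(2β)^(j+1).
State is unnormalized: ∫|R|² dx = 0.0046657, and ∫R*·x³·R dx = 0.00065306, so ⟨x³⟩ = 0.00065306 / 0.0046657.
⟨x³⟩ = 0.13997.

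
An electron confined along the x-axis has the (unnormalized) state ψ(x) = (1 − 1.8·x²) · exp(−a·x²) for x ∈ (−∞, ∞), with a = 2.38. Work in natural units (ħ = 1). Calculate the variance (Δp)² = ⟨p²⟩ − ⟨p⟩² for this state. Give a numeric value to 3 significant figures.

5.32

Compute ⟨p⟩ and ⟨p²⟩ separately; (Δp)² = ⟨p²⟩ − ⟨p⟩².
Expand each integrand as polynomial × e^(−2ax²) and use ∫x^(2j)·e^(−2ax²) dx = (2j−1)!!/(4a)^j · √(π/(2a)), odd powers → 0; here √(π/(2a)) = 0.81240. Differentiate with the product rule, d/dx e^(−ax²) = −2ax·e^(−ax²).
Normalization: ∫|ψ|² dx = 0.59232.
⟨p⟩ = 0.0000 and ⟨p²⟩ = 5.3156.
(Δp)² = 5.3156 − (0.0000)² = 5.3156.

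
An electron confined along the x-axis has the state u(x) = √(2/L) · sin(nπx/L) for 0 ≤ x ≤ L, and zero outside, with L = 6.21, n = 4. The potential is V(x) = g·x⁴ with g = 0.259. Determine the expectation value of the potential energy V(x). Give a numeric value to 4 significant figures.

⟨V⟩ = ∫ V(x)·|u|² dx.
With sin²θ = (1 − cos2θ)/2 on 0 ≤ x ≤ L: ∫sin²(nπx/L) dx = L/2, ∫x·sin²(nπx/L) dx = L²/4, ∫x²·sin²(nπx/L) dx = L³·(1/6 − 1/(4n²π²)); higher powers xᵏ the same way, integrating xᵏ·cos(2nπx/L) by parts.
⟨V⟩ = 74.620.

74.62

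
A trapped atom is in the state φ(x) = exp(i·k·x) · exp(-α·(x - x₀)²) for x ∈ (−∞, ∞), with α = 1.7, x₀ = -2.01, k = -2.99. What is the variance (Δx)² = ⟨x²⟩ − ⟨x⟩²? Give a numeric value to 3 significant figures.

0.147

Compute ⟨x⟩ and ⟨x²⟩ separately, then (Δx)² = ⟨x²⟩ − ⟨x⟩².
Gaussian moments (u = x − x₀): ∫u^(2j)·e^(−2αu²) du = (2j−1)!!/(4α)^j · √(π/(2α)), odd powers integrate to 0; here √(π/(2α)) = 0.96125.
Normalization: ∫|φ|² dx = 0.96125.
⟨x⟩ = -2.0100 and ⟨x²⟩ = 4.1872.
(Δx)² = 4.1872 − (-2.0100)² = 0.14706.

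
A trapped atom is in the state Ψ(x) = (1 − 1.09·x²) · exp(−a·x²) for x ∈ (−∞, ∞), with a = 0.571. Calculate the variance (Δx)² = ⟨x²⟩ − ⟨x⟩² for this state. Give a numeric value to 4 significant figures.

Compute ⟨x⟩ and ⟨x²⟩ separately, then (Δx)² = ⟨x²⟩ − ⟨x⟩².
Expand each integrand as polynomial × e^(−2ax²) and use ∫x^(2j)·e^(−2ax²) dx = (2j−1)!!/(4a)^j · √(π/(2a)), odd powers → 0; here √(π/(2a)) = 1.6586.
Normalization: ∫|Ψ|² dx = 1.2088.
⟨x⟩ = 0.0000 and ⟨x²⟩ = 0.93291.
(Δx)² = 0.93291 − (0.0000)² = 0.93291.

0.9329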